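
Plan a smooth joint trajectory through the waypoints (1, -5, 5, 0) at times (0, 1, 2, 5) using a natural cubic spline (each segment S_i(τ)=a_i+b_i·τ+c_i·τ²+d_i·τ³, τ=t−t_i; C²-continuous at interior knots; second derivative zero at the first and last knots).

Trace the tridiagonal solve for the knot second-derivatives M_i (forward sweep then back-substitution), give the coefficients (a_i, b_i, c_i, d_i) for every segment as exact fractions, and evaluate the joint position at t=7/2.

  seg 0: a=1 b=-977/93 c=0 d=419/93
  seg 1: a=-5 b=280/93 c=419/31 d=-607/93
  seg 2: a=5 b=973/93 c=-188/31 d=188/279
S(7/2) = 289/31

Δ: Δ0=-6, Δ1=10, Δ2=-5/3
row 1: diag=4, rhs=96; c'=1/4, d'=24
row 2: denom=8−1·1/4=31/4; d'=(-70−1·24)/(31/4)=-376/31
back: M2=-376/31
back: M1=24−1/4·-376/31=838/31
M: M0=0, M1=838/31, M2=-376/31, M3=0
seg 0: a=1, c=M0/2=0, d=(M1−M0)/(6·1)=419/93, b=Δ0−h0·(2M0+M1)/6=-977/93
seg 1: a=-5, c=M1/2=419/31, d=(M2−M1)/(6·1)=-607/93, b=Δ1−h1·(2M1+M2)/6=280/93
seg 2: a=5, c=M2/2=-188/31, d=(M3−M2)/(6·3)=188/279, b=Δ2−h2·(2M2+M3)/6=973/93
t_q=7/2 → seg 2, τ=3/2; S=5+973/93·τ+-188/31·τ²+188/279·τ³=289/31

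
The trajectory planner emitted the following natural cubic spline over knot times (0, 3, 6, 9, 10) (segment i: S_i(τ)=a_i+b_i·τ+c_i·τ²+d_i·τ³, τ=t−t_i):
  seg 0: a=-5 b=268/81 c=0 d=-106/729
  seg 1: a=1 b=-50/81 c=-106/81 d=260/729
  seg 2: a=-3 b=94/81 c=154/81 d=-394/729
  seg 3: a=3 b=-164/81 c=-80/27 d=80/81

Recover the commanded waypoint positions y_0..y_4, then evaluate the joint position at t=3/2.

y_0 = S_0(0) = a_0 = -5
y_1 = S_1(0) = a_1 = 1
y_2 = S_2(0) = a_2 = -3
y_3 = S_3(0) = a_3 = 3
y_4 = S_3(1) = -1
t_q=3/2 is in segment 0 (τ=3/2); S_0(τ)=-19/36

y_0=-5 y_1=1 y_2=-3 y_3=3 y_4=-1
S(3/2) = -19/36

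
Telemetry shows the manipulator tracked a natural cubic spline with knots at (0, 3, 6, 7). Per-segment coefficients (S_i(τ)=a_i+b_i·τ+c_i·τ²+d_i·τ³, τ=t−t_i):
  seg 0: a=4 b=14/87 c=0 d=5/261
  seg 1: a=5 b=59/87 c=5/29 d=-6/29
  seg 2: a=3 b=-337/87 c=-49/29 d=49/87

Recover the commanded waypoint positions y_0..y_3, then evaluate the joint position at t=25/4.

y_0=4 y_1=5 y_2=3 y_3=-2
S(25/4) = 3591/1856

y_0 = S_0(0) = a_0 = 4
y_1 = S_1(0) = a_1 = 5
y_2 = S_2(0) = a_2 = 3
y_3 = S_2(1) = -2
t_q=25/4 is in segment 2 (τ=1/4); S_2(τ)=3591/1856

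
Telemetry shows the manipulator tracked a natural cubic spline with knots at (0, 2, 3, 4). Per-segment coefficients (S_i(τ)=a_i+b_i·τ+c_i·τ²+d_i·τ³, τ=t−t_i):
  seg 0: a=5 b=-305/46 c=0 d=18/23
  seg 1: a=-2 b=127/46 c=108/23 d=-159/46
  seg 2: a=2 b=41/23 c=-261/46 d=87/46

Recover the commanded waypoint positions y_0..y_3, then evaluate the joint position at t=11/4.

y_0=5 y_1=-2 y_2=2 y_3=0
S(11/4) = 3691/2944

y_0 = S_0(0) = a_0 = 5
y_1 = S_1(0) = a_1 = -2
y_2 = S_2(0) = a_2 = 2
y_3 = S_2(1) = 0
t_q=11/4 is in segment 1 (τ=3/4); S_1(τ)=3691/2944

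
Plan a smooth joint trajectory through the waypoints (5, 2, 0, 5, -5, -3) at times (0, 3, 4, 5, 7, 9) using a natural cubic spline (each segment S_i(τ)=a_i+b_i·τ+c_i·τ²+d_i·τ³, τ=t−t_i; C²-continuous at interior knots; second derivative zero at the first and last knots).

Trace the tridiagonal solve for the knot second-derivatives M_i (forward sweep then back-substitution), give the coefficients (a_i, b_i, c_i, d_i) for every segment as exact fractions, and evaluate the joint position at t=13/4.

Δ: Δ0=-1, Δ1=-2, Δ2=5, Δ3=-5, Δ4=1
row 1: diag=8, rhs=-6; c'=1/8, d'=-3/4
row 2: denom=4−1·1/8=31/8; d'=(42−1·-3/4)/(31/8)=342/31
row 3: denom=6−1·8/31=178/31; d'=(-60−1·342/31)/(178/31)=-1101/89
row 4: denom=8−2·31/89=650/89; d'=(36−2·-1101/89)/(650/89)=2703/325
back: M4=2703/325
back: M3=-1101/89−31/89·2703/325=-4962/325
back: M2=342/31−8/31·-4962/325=4866/325
back: M1=-3/4−1/8·4866/325=-852/325
M: M0=0, M1=-852/325, M2=4866/325, M3=-4962/325, M4=2703/325, M5=0
seg 0: a=5, c=M0/2=0, d=(M1−M0)/(6·3)=-142/975, b=Δ0−h0·(2M0+M1)/6=101/325
seg 1: a=2, c=M1/2=-426/325, d=(M2−M1)/(6·1)=953/325, b=Δ1−h1·(2M1+M2)/6=-1177/325
seg 2: a=0, c=M2/2=2433/325, d=(M3−M2)/(6·1)=-126/25, b=Δ2−h2·(2M2+M3)/6=166/65
seg 3: a=5, c=M3/2=-2481/325, d=(M4−M3)/(6·2)=511/260, b=Δ3−h3·(2M3+M4)/6=782/325
seg 4: a=-5, c=M4/2=2703/650, d=(M5−M4)/(6·2)=-901/1300, b=Δ4−h4·(2M4+M5)/6=-1477/325
t_q=13/4 → seg 1, τ=1/4; S=2+-1177/325·τ+-426/325·τ²+953/325·τ³=22017/20800

  seg 0: a=5 b=101/325 c=0 d=-142/975
  seg 1: a=2 b=-1177/325 c=-426/325 d=953/325
  seg 2: a=0 b=166/65 c=2433/325 d=-126/25
  seg 3: a=5 b=782/325 c=-2481/325 d=511/260
  seg 4: a=-5 b=-1477/325 c=2703/650 d=-901/1300
S(13/4) = 22017/20800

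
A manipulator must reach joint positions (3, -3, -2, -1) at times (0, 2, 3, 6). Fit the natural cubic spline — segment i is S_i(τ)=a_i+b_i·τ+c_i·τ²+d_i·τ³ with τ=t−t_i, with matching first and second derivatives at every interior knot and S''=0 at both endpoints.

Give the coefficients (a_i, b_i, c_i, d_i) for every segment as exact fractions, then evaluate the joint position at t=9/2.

  seg 0: a=3 b=-619/141 c=0 d=49/141
  seg 1: a=-3 b=-31/141 c=98/47 d=-122/141
  seg 2: a=-2 b=191/141 c=-24/47 d=8/141
S(9/2) = -87/94

Δ: Δ0=-3, Δ1=1, Δ2=1/3
row 1: diag=6, rhs=24; c'=1/6, d'=4
row 2: denom=8−1·1/6=47/6; d'=(-4−1·4)/(47/6)=-48/47
back: M2=-48/47
back: M1=4−1/6·-48/47=196/47
M: M0=0, M1=196/47, M2=-48/47, M3=0
seg 0: a=3, c=M0/2=0, d=(M1−M0)/(6·2)=49/141, b=Δ0−h0·(2M0+M1)/6=-619/141
seg 1: a=-3, c=M1/2=98/47, d=(M2−M1)/(6·1)=-122/141, b=Δ1−h1·(2M1+M2)/6=-31/141
seg 2: a=-2, c=M2/2=-24/47, d=(M3−M2)/(6·3)=8/141, b=Δ2−h2·(2M2+M3)/6=191/141
t_q=9/2 → seg 2, τ=3/2; S=-2+191/141·τ+-24/47·τ²+8/141·τ³=-87/94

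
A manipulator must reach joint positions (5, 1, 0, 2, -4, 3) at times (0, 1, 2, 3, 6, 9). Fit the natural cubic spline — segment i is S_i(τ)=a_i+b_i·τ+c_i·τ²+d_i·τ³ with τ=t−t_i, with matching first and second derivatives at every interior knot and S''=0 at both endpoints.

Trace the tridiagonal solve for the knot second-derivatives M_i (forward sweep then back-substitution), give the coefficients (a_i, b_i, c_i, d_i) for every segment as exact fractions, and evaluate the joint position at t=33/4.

Δ: Δ0=-4, Δ1=-1, Δ2=2, Δ3=-2, Δ4=7/3
row 1: diag=4, rhs=18; c'=1/4, d'=9/2
row 2: denom=4−1·1/4=15/4; d'=(18−1·9/2)/(15/4)=18/5
row 3: denom=8−1·4/15=116/15; d'=(-24−1·18/5)/(116/15)=-207/58
row 4: denom=12−3·45/116=1257/116; d'=(26−3·-207/58)/(1257/116)=4258/1257
back: M4=4258/1257
back: M3=-207/58−45/116·4258/1257=-2046/419
back: M2=18/5−4/15·-2046/419=2054/419
back: M1=9/2−1/4·2054/419=1372/419
M: M0=0, M1=1372/419, M2=2054/419, M3=-2046/419, M4=4258/1257, M5=0
seg 0: a=5, c=M0/2=0, d=(M1−M0)/(6·1)=686/1257, b=Δ0−h0·(2M0+M1)/6=-5714/1257
seg 1: a=1, c=M1/2=686/419, d=(M2−M1)/(6·1)=341/1257, b=Δ1−h1·(2M1+M2)/6=-3656/1257
seg 2: a=0, c=M2/2=1027/419, d=(M3−M2)/(6·1)=-2050/1257, b=Δ2−h2·(2M2+M3)/6=1483/1257
seg 3: a=2, c=M3/2=-1023/419, d=(M4−M3)/(6·3)=5198/11313, b=Δ3−h3·(2M3+M4)/6=1495/1257
seg 4: a=-4, c=M4/2=2129/1257, d=(M5−M4)/(6·3)=-2129/11313, b=Δ4−h4·(2M4+M5)/6=-1325/1257
t_q=33/4 → seg 4, τ=9/4; S=-4+-1325/1257·τ+2129/1257·τ²+-2129/11313·τ³=1585/26816

  seg 0: a=5 b=-5714/1257 c=0 d=686/1257
  seg 1: a=1 b=-3656/1257 c=686/419 d=341/1257
  seg 2: a=0 b=1483/1257 c=1027/419 d=-2050/1257
  seg 3: a=2 b=1495/1257 c=-1023/419 d=5198/11313
  seg 4: a=-4 b=-1325/1257 c=2129/1257 d=-2129/11313
S(33/4) = 1585/26816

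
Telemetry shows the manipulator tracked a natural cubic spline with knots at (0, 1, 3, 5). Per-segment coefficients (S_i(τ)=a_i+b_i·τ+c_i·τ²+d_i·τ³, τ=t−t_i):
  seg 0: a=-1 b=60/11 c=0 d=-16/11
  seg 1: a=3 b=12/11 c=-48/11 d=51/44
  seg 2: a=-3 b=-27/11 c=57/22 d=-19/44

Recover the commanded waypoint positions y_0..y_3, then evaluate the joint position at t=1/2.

y_0 = S_0(0) = a_0 = -1
y_1 = S_1(0) = a_1 = 3
y_2 = S_2(0) = a_2 = -3
y_3 = S_2(2) = -1
t_q=1/2 is in segment 0 (τ=1/2); S_0(τ)=17/11

y_0=-1 y_1=3 y_2=-3 y_3=-1
S(1/2) = 17/11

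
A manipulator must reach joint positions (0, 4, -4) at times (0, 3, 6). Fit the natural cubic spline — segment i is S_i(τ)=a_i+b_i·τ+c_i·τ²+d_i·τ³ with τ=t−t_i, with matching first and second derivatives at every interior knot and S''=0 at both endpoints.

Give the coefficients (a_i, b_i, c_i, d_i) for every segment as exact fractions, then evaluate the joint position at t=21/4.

Δ: Δ0=4/3, Δ1=-8/3
row 1: diag=12, rhs=-24; c'=1/4, d'=-2
back: M1=-2
M: M0=0, M1=-2, M2=0
seg 0: a=0, c=M0/2=0, d=(M1−M0)/(6·3)=-1/9, b=Δ0−h0·(2M0+M1)/6=7/3
seg 1: a=4, c=M1/2=-1, d=(M2−M1)/(6·3)=1/9, b=Δ1−h1·(2M1+M2)/6=-2/3
t_q=21/4 → seg 1, τ=9/4; S=4+-2/3·τ+-1·τ²+1/9·τ³=-83/64

  seg 0: a=0 b=7/3 c=0 d=-1/9
  seg 1: a=4 b=-2/3 c=-1 d=1/9
S(21/4) = -83/64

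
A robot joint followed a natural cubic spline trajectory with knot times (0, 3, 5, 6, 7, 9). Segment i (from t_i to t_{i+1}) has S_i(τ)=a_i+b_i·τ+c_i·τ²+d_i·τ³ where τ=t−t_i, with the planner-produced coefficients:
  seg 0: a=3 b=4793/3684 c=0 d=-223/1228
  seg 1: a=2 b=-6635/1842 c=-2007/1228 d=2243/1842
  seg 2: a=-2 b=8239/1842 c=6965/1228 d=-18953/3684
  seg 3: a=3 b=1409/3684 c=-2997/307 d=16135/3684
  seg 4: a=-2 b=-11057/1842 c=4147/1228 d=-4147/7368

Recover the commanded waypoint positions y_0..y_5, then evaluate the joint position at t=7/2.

y_0 = S_0(0) = a_0 = 3
y_1 = S_1(0) = a_1 = 2
y_2 = S_2(0) = a_2 = -2
y_3 = S_3(0) = a_3 = 3
y_4 = S_4(0) = a_4 = -2
y_5 = S_4(2) = -5
t_q=7/2 is in segment 1 (τ=1/2); S_1(τ)=-141/2456

y_0=3 y_1=2 y_2=-2 y_3=3 y_4=-2 y_5=-5
S(7/2) = -141/2456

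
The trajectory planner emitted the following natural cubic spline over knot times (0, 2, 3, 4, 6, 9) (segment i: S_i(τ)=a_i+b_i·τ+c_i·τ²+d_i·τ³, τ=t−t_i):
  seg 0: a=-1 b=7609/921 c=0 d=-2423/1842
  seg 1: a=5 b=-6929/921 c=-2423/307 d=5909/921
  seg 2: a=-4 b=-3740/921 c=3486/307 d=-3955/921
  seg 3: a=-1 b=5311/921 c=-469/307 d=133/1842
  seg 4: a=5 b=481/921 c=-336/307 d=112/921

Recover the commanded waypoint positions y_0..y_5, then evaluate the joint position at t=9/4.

y_0 = S_0(0) = a_0 = -1
y_1 = S_1(0) = a_1 = 5
y_2 = S_2(0) = a_2 = -4
y_3 = S_3(0) = a_3 = -1
y_4 = S_4(0) = a_4 = 5
y_5 = S_4(3) = 0
t_q=9/4 is in segment 1 (τ=1/4); S_1(τ)=53563/19648

y_0=-1 y_1=5 y_2=-4 y_3=-1 y_4=5 y_5=0
S(9/4) = 53563/19648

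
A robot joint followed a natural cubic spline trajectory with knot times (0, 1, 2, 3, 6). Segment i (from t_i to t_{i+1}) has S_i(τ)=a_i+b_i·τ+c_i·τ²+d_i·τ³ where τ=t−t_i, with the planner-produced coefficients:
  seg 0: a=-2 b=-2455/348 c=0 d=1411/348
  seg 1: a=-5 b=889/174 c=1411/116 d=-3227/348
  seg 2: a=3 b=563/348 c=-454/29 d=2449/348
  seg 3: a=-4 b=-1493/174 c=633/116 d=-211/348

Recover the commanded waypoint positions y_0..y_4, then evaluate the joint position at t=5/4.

y_0=-2 y_1=-5 y_2=3 y_3=-4 y_4=3
S(5/4) = -23069/7424

y_0 = S_0(0) = a_0 = -2
y_1 = S_1(0) = a_1 = -5
y_2 = S_2(0) = a_2 = 3
y_3 = S_3(0) = a_3 = -4
y_4 = S_3(3) = 3
t_q=5/4 is in segment 1 (τ=1/4); S_1(τ)=-23069/7424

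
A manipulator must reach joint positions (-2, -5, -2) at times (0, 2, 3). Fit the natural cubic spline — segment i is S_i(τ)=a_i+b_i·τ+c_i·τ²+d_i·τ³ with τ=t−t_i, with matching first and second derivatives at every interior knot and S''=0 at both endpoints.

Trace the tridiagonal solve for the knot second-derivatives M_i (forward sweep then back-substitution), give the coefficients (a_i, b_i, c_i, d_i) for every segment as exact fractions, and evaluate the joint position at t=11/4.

Δ: Δ0=-3/2, Δ1=3
row 1: diag=6, rhs=27; c'=1/6, d'=9/2
back: M1=9/2
M: M0=0, M1=9/2, M2=0
seg 0: a=-2, c=M0/2=0, d=(M1−M0)/(6·2)=3/8, b=Δ0−h0·(2M0+M1)/6=-3
seg 1: a=-5, c=M1/2=9/4, d=(M2−M1)/(6·1)=-3/4, b=Δ1−h1·(2M1+M2)/6=3/2
t_q=11/4 → seg 1, τ=3/4; S=-5+3/2·τ+9/4·τ²+-3/4·τ³=-749/256

  seg 0: a=-2 b=-3 c=0 d=3/8
  seg 1: a=-5 b=3/2 c=9/4 d=-3/4
S(11/4) = -749/256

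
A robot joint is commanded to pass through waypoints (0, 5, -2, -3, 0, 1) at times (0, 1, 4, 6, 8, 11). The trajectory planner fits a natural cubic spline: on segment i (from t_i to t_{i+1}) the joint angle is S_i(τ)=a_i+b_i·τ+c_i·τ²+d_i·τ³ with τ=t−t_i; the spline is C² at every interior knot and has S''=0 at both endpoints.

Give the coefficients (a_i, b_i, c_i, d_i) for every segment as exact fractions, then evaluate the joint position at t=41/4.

Δ: Δ0=5, Δ1=-7/3, Δ2=-1/2, Δ3=3/2, Δ4=1/3
row 1: diag=8, rhs=-44; c'=3/8, d'=-11/2
row 2: denom=10−3·3/8=71/8; d'=(11−3·-11/2)/(71/8)=220/71
row 3: denom=8−2·16/71=536/71; d'=(12−2·220/71)/(536/71)=103/134
row 4: denom=10−2·71/268=1269/134; d'=(-7−2·103/134)/(1269/134)=-1144/1269
back: M4=-1144/1269
back: M3=103/134−71/268·-1144/1269=2557/2538
back: M2=220/71−16/71·2557/2538=3644/1269
back: M1=-11/2−3/8·3644/1269=-2782/423
M: M0=0, M1=-2782/423, M2=3644/1269, M3=2557/2538, M4=-1144/1269, M5=0
seg 0: a=0, c=M0/2=0, d=(M1−M0)/(6·1)=-1391/1269, b=Δ0−h0·(2M0+M1)/6=7736/1269
seg 1: a=5, c=M1/2=-1391/423, d=(M2−M1)/(6·3)=5995/11421, b=Δ1−h1·(2M1+M2)/6=3563/1269
seg 2: a=-2, c=M2/2=1822/1269, d=(M3−M2)/(6·2)=-1577/10152, b=Δ2−h2·(2M2+M3)/6=-3490/1269
seg 3: a=-3, c=M3/2=2557/5076, d=(M4−M3)/(6·2)=-1615/10152, b=Δ3−h3·(2M3+M4)/6=955/846
seg 4: a=0, c=M4/2=-572/1269, d=(M5−M4)/(6·3)=572/11421, b=Δ4−h4·(2M4+M5)/6=1567/1269
t_q=41/4 → seg 4, τ=9/4; S=0+1567/1269·τ+-572/1269·τ²+572/11421·τ³=2407/2256

  seg 0: a=0 b=7736/1269 c=0 d=-1391/1269
  seg 1: a=5 b=3563/1269 c=-1391/423 d=5995/11421
  seg 2: a=-2 b=-3490/1269 c=1822/1269 d=-1577/10152
  seg 3: a=-3 b=955/846 c=2557/5076 d=-1615/10152
  seg 4: a=0 b=1567/1269 c=-572/1269 d=572/11421
S(41/4) = 2407/2256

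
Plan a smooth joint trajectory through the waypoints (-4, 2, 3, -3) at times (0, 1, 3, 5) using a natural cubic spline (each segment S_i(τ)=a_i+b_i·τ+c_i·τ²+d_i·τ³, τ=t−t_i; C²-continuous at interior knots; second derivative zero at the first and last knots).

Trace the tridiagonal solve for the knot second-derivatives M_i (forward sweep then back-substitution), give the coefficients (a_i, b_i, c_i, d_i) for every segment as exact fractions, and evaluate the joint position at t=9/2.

  seg 0: a=-4 b=301/44 c=0 d=-37/44
  seg 1: a=2 b=95/22 c=-111/44 d=27/88
  seg 2: a=3 b=-23/11 c=-15/22 d=5/44
S(9/2) = -453/352

Δ: Δ0=6, Δ1=1/2, Δ2=-3
row 1: diag=6, rhs=-33; c'=1/3, d'=-11/2
row 2: denom=8−2·1/3=22/3; d'=(-21−2·-11/2)/(22/3)=-15/11
back: M2=-15/11
back: M1=-11/2−1/3·-15/11=-111/22
M: M0=0, M1=-111/22, M2=-15/11, M3=0
seg 0: a=-4, c=M0/2=0, d=(M1−M0)/(6·1)=-37/44, b=Δ0−h0·(2M0+M1)/6=301/44
seg 1: a=2, c=M1/2=-111/44, d=(M2−M1)/(6·2)=27/88, b=Δ1−h1·(2M1+M2)/6=95/22
seg 2: a=3, c=M2/2=-15/22, d=(M3−M2)/(6·2)=5/44, b=Δ2−h2·(2M2+M3)/6=-23/11
t_q=9/2 → seg 2, τ=3/2; S=3+-23/11·τ+-15/22·τ²+5/44·τ³=-453/352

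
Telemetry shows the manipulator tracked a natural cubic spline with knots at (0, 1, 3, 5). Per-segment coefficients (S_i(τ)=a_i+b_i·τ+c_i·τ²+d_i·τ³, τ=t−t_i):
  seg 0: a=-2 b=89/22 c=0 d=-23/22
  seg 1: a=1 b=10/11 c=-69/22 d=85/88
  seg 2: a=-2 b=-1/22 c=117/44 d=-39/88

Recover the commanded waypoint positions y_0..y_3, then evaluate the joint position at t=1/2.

y_0=-2 y_1=1 y_2=-2 y_3=5
S(1/2) = -19/176

y_0 = S_0(0) = a_0 = -2
y_1 = S_1(0) = a_1 = 1
y_2 = S_2(0) = a_2 = -2
y_3 = S_2(2) = 5
t_q=1/2 is in segment 0 (τ=1/2); S_0(τ)=-19/176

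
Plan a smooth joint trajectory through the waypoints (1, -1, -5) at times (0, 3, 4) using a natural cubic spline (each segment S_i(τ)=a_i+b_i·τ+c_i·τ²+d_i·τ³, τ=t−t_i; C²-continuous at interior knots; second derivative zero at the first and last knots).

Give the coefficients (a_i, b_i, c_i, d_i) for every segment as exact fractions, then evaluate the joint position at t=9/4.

  seg 0: a=1 b=7/12 c=0 d=-5/36
  seg 1: a=-1 b=-19/6 c=-5/4 d=5/12
S(9/4) = 187/256

Δ: Δ0=-2/3, Δ1=-4
row 1: diag=8, rhs=-20; c'=1/8, d'=-5/2
back: M1=-5/2
M: M0=0, M1=-5/2, M2=0
seg 0: a=1, c=M0/2=0, d=(M1−M0)/(6·3)=-5/36, b=Δ0−h0·(2M0+M1)/6=7/12
seg 1: a=-1, c=M1/2=-5/4, d=(M2−M1)/(6·1)=5/12, b=Δ1−h1·(2M1+M2)/6=-19/6
t_q=9/4 → seg 0, τ=9/4; S=1+7/12·τ+0·τ²+-5/36·τ³=187/256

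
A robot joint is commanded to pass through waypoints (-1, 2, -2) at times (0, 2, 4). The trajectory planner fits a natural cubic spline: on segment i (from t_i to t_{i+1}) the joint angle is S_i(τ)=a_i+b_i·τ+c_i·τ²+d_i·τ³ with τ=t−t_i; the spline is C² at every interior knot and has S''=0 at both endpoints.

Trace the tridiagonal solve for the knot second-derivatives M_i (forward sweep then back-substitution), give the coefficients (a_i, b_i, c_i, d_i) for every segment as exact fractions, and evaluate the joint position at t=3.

Δ: Δ0=3/2, Δ1=-2
row 1: diag=8, rhs=-21; c'=1/4, d'=-21/8
back: M1=-21/8
M: M0=0, M1=-21/8, M2=0
seg 0: a=-1, c=M0/2=0, d=(M1−M0)/(6·2)=-7/32, b=Δ0−h0·(2M0+M1)/6=19/8
seg 1: a=2, c=M1/2=-21/16, d=(M2−M1)/(6·2)=7/32, b=Δ1−h1·(2M1+M2)/6=-1/4
t_q=3 → seg 1, τ=1; S=2+-1/4·τ+-21/16·τ²+7/32·τ³=21/32

  seg 0: a=-1 b=19/8 c=0 d=-7/32
  seg 1: a=2 b=-1/4 c=-21/16 d=7/32
S(3) = 21/32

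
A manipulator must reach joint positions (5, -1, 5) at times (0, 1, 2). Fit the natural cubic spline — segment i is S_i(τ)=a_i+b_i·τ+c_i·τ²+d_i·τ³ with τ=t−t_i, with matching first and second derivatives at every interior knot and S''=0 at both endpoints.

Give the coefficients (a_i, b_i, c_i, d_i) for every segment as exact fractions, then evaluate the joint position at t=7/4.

Δ: Δ0=-6, Δ1=6
row 1: diag=4, rhs=72; c'=1/4, d'=18
back: M1=18
M: M0=0, M1=18, M2=0
seg 0: a=5, c=M0/2=0, d=(M1−M0)/(6·1)=3, b=Δ0−h0·(2M0+M1)/6=-9
seg 1: a=-1, c=M1/2=9, d=(M2−M1)/(6·1)=-3, b=Δ1−h1·(2M1+M2)/6=0
t_q=7/4 → seg 1, τ=3/4; S=-1+0·τ+9·τ²+-3·τ³=179/64

  seg 0: a=5 b=-9 c=0 d=3
  seg 1: a=-1 b=0 c=9 d=-3
S(7/4) = 179/64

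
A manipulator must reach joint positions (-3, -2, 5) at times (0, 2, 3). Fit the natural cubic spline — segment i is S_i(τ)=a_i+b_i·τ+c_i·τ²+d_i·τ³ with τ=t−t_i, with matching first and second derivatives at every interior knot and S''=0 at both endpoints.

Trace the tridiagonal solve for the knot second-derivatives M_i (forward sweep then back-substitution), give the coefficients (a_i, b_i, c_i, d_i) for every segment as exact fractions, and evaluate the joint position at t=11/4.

  seg 0: a=-3 b=-5/3 c=0 d=13/24
  seg 1: a=-2 b=29/6 c=13/4 d=-13/12
S(11/4) = 767/256

Δ: Δ0=1/2, Δ1=7
row 1: diag=6, rhs=39; c'=1/6, d'=13/2
back: M1=13/2
M: M0=0, M1=13/2, M2=0
seg 0: a=-3, c=M0/2=0, d=(M1−M0)/(6·2)=13/24, b=Δ0−h0·(2M0+M1)/6=-5/3
seg 1: a=-2, c=M1/2=13/4, d=(M2−M1)/(6·1)=-13/12, b=Δ1−h1·(2M1+M2)/6=29/6
t_q=11/4 → seg 1, τ=3/4; S=-2+29/6·τ+13/4·τ²+-13/12·τ³=767/256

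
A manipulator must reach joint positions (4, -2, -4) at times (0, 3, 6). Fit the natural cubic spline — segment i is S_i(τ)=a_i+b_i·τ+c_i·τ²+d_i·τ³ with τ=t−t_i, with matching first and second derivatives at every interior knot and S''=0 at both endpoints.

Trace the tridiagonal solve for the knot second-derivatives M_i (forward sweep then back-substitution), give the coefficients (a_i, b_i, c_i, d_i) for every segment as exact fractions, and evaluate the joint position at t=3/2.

Δ: Δ0=-2, Δ1=-2/3
row 1: diag=12, rhs=8; c'=1/4, d'=2/3
back: M1=2/3
M: M0=0, M1=2/3, M2=0
seg 0: a=4, c=M0/2=0, d=(M1−M0)/(6·3)=1/27, b=Δ0−h0·(2M0+M1)/6=-7/3
seg 1: a=-2, c=M1/2=1/3, d=(M2−M1)/(6·3)=-1/27, b=Δ1−h1·(2M1+M2)/6=-4/3
t_q=3/2 → seg 0, τ=3/2; S=4+-7/3·τ+0·τ²+1/27·τ³=5/8

  seg 0: a=4 b=-7/3 c=0 d=1/27
  seg 1: a=-2 b=-4/3 c=1/3 d=-1/27
S(3/2) = 5/8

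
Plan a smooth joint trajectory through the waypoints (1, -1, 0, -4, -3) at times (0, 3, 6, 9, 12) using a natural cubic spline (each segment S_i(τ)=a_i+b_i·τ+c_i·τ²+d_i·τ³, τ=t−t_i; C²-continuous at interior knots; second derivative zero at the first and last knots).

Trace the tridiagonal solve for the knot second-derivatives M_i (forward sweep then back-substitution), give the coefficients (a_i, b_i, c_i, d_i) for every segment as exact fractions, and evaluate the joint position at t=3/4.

Δ: Δ0=-2/3, Δ1=1/3, Δ2=-4/3, Δ3=1/3
row 1: diag=12, rhs=6; c'=1/4, d'=1/2
row 2: denom=12−3·1/4=45/4; d'=(-10−3·1/2)/(45/4)=-46/45
row 3: denom=12−3·4/15=56/5; d'=(10−3·-46/45)/(56/5)=7/6
back: M3=7/6
back: M2=-46/45−4/15·7/6=-4/3
back: M1=1/2−1/4·-4/3=5/6
M: M0=0, M1=5/6, M2=-4/3, M3=7/6, M4=0
seg 0: a=1, c=M0/2=0, d=(M1−M0)/(6·3)=5/108, b=Δ0−h0·(2M0+M1)/6=-13/12
seg 1: a=-1, c=M1/2=5/12, d=(M2−M1)/(6·3)=-13/108, b=Δ1−h1·(2M1+M2)/6=1/6
seg 2: a=0, c=M2/2=-2/3, d=(M3−M2)/(6·3)=5/36, b=Δ2−h2·(2M2+M3)/6=-7/12
seg 3: a=-4, c=M3/2=7/12, d=(M4−M3)/(6·3)=-7/108, b=Δ3−h3·(2M3+M4)/6=-5/6
t_q=3/4 → seg 0, τ=3/4; S=1+-13/12·τ+0·τ²+5/108·τ³=53/256

  seg 0: a=1 b=-13/12 c=0 d=5/108
  seg 1: a=-1 b=1/6 c=5/12 d=-13/108
  seg 2: a=0 b=-7/12 c=-2/3 d=5/36
  seg 3: a=-4 b=-5/6 c=7/12 d=-7/108
S(3/4) = 53/256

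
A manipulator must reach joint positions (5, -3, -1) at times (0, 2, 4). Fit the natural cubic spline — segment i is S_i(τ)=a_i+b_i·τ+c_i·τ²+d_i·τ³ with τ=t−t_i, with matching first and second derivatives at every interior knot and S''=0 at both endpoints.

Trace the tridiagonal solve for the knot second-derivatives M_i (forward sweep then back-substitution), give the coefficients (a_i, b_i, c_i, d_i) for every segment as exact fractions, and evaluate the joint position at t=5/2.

  seg 0: a=5 b=-21/4 c=0 d=5/16
  seg 1: a=-3 b=-3/2 c=15/8 d=-5/16
S(5/2) = -425/128

Δ: Δ0=-4, Δ1=1
row 1: diag=8, rhs=30; c'=1/4, d'=15/4
back: M1=15/4
M: M0=0, M1=15/4, M2=0
seg 0: a=5, c=M0/2=0, d=(M1−M0)/(6·2)=5/16, b=Δ0−h0·(2M0+M1)/6=-21/4
seg 1: a=-3, c=M1/2=15/8, d=(M2−M1)/(6·2)=-5/16, b=Δ1−h1·(2M1+M2)/6=-3/2
t_q=5/2 → seg 1, τ=1/2; S=-3+-3/2·τ+15/8·τ²+-5/16·τ³=-425/128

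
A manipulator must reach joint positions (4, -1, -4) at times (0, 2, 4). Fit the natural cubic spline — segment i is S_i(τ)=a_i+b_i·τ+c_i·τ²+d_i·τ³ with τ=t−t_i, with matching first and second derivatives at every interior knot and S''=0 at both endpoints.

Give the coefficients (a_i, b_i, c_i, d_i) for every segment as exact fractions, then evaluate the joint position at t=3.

Δ: Δ0=-5/2, Δ1=-3/2
row 1: diag=8, rhs=6; c'=1/4, d'=3/4
back: M1=3/4
M: M0=0, M1=3/4, M2=0
seg 0: a=4, c=M0/2=0, d=(M1−M0)/(6·2)=1/16, b=Δ0−h0·(2M0+M1)/6=-11/4
seg 1: a=-1, c=M1/2=3/8, d=(M2−M1)/(6·2)=-1/16, b=Δ1−h1·(2M1+M2)/6=-2
t_q=3 → seg 1, τ=1; S=-1+-2·τ+3/8·τ²+-1/16·τ³=-43/16

  seg 0: a=4 b=-11/4 c=0 d=1/16
  seg 1: a=-1 b=-2 c=3/8 d=-1/16
S(3) = -43/16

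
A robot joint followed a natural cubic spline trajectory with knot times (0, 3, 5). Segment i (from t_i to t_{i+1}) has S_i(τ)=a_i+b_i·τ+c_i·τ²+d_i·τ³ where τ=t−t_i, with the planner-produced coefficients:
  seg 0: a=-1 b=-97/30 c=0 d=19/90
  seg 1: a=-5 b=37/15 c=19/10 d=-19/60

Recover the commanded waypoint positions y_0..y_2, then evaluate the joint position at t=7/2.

y_0 = S_0(0) = a_0 = -1
y_1 = S_1(0) = a_1 = -5
y_2 = S_1(2) = 5
t_q=7/2 is in segment 1 (τ=1/2); S_1(τ)=-533/160

y_0=-1 y_1=-5 y_2=5
S(7/2) = -533/160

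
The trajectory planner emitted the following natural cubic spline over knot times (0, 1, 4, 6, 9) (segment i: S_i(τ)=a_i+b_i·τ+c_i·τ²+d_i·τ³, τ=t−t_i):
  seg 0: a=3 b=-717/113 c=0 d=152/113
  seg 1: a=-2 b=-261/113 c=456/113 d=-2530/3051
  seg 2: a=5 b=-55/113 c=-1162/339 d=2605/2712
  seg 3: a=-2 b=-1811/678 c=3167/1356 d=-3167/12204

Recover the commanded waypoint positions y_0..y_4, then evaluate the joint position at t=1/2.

y_0=3 y_1=-2 y_2=5 y_3=-2 y_4=4
S(1/2) = -1/226

y_0 = S_0(0) = a_0 = 3
y_1 = S_1(0) = a_1 = -2
y_2 = S_2(0) = a_2 = 5
y_3 = S_3(0) = a_3 = -2
y_4 = S_3(3) = 4
t_q=1/2 is in segment 0 (τ=1/2); S_0(τ)=-1/226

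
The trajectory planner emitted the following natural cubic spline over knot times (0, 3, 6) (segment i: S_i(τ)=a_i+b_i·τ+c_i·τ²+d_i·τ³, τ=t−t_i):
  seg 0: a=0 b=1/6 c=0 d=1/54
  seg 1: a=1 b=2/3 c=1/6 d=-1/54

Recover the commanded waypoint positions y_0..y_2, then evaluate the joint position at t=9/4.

y_0 = S_0(0) = a_0 = 0
y_1 = S_1(0) = a_1 = 1
y_2 = S_1(3) = 4
t_q=9/4 is in segment 0 (τ=9/4); S_0(τ)=75/128

y_0=0 y_1=1 y_2=4
S(9/4) = 75/128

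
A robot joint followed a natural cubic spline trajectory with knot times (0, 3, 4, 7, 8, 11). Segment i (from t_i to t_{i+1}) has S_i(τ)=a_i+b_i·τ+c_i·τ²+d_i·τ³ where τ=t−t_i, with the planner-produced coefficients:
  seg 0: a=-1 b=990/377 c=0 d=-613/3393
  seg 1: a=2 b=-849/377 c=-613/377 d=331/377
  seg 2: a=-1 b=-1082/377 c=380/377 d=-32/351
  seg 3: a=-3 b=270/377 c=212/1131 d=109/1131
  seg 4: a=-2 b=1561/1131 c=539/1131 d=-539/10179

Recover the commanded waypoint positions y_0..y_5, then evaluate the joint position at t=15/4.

y_0=-1 y_1=2 y_2=-1 y_3=-3 y_4=-2 y_5=5
S(15/4) = -5627/24128

y_0 = S_0(0) = a_0 = -1
y_1 = S_1(0) = a_1 = 2
y_2 = S_2(0) = a_2 = -1
y_3 = S_3(0) = a_3 = -3
y_4 = S_4(0) = a_4 = -2
y_5 = S_4(3) = 5
t_q=15/4 is in segment 1 (τ=3/4); S_1(τ)=-5627/24128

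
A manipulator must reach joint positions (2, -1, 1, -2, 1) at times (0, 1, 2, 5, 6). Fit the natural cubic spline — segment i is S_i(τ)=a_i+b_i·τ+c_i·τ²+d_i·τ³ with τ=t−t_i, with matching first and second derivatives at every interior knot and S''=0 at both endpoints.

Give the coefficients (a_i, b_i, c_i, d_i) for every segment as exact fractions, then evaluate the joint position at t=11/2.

  seg 0: a=2 b=-947/212 c=0 d=311/212
  seg 1: a=-1 b=-7/106 c=933/212 d=-495/212
  seg 2: a=1 b=367/212 c=-138/53 d=359/636
  seg 3: a=-2 b=143/106 c=525/212 d=-175/212
S(11/2) = -1373/1696

Δ: Δ0=-3, Δ1=2, Δ2=-1, Δ3=3
row 1: diag=4, rhs=30; c'=1/4, d'=15/2
row 2: denom=8−1·1/4=31/4; d'=(-18−1·15/2)/(31/4)=-102/31
row 3: denom=8−3·12/31=212/31; d'=(24−3·-102/31)/(212/31)=525/106
back: M3=525/106
back: M2=-102/31−12/31·525/106=-276/53
back: M1=15/2−1/4·-276/53=933/106
M: M0=0, M1=933/106, M2=-276/53, M3=525/106, M4=0
seg 0: a=2, c=M0/2=0, d=(M1−M0)/(6·1)=311/212, b=Δ0−h0·(2M0+M1)/6=-947/212
seg 1: a=-1, c=M1/2=933/212, d=(M2−M1)/(6·1)=-495/212, b=Δ1−h1·(2M1+M2)/6=-7/106
seg 2: a=1, c=M2/2=-138/53, d=(M3−M2)/(6·3)=359/636, b=Δ2−h2·(2M2+M3)/6=367/212
seg 3: a=-2, c=M3/2=525/212, d=(M4−M3)/(6·1)=-175/212, b=Δ3−h3·(2M3+M4)/6=143/106
t_q=11/2 → seg 3, τ=1/2; S=-2+143/106·τ+525/212·τ²+-175/212·τ³=-1373/1696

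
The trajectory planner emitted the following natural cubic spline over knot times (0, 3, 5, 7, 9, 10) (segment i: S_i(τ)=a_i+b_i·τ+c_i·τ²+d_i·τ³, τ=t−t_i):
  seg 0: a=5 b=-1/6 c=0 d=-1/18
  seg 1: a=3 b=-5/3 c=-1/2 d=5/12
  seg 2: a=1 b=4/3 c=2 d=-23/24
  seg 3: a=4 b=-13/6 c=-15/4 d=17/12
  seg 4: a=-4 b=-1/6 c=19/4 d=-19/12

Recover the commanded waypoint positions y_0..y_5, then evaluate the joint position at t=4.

y_0=5 y_1=3 y_2=1 y_3=4 y_4=-4 y_5=-1
S(4) = 5/4

y_0 = S_0(0) = a_0 = 5
y_1 = S_1(0) = a_1 = 3
y_2 = S_2(0) = a_2 = 1
y_3 = S_3(0) = a_3 = 4
y_4 = S_4(0) = a_4 = -4
y_5 = S_4(1) = -1
t_q=4 is in segment 1 (τ=1); S_1(τ)=5/4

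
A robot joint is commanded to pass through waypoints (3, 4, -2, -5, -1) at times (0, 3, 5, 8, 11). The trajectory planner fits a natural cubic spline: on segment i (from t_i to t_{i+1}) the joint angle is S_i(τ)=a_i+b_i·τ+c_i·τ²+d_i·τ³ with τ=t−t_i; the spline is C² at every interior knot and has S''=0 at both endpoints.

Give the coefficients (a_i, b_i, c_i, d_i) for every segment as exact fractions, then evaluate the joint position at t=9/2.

  seg 0: a=3 b=87/59 c=0 d=-202/1593
  seg 1: a=4 b=-115/59 c=-202/177 d=109/354
  seg 2: a=-2 b=-499/177 c=125/177 d=-53/1593
  seg 3: a=-5 b=92/177 c=24/59 d=-8/177
S(9/2) = -427/944

Δ: Δ0=1/3, Δ1=-3, Δ2=-1, Δ3=4/3
row 1: diag=10, rhs=-20; c'=1/5, d'=-2
row 2: denom=10−2·1/5=48/5; d'=(12−2·-2)/(48/5)=5/3
row 3: denom=12−3·5/16=177/16; d'=(14−3·5/3)/(177/16)=48/59
back: M3=48/59
back: M2=5/3−5/16·48/59=250/177
back: M1=-2−1/5·250/177=-404/177
M: M0=0, M1=-404/177, M2=250/177, M3=48/59, M4=0
seg 0: a=3, c=M0/2=0, d=(M1−M0)/(6·3)=-202/1593, b=Δ0−h0·(2M0+M1)/6=87/59
seg 1: a=4, c=M1/2=-202/177, d=(M2−M1)/(6·2)=109/354, b=Δ1−h1·(2M1+M2)/6=-115/59
seg 2: a=-2, c=M2/2=125/177, d=(M3−M2)/(6·3)=-53/1593, b=Δ2−h2·(2M2+M3)/6=-499/177
seg 3: a=-5, c=M3/2=24/59, d=(M4−M3)/(6·3)=-8/177, b=Δ3−h3·(2M3+M4)/6=92/177
t_q=9/2 → seg 1, τ=3/2; S=4+-115/59·τ+-202/177·τ²+109/354·τ³=-427/944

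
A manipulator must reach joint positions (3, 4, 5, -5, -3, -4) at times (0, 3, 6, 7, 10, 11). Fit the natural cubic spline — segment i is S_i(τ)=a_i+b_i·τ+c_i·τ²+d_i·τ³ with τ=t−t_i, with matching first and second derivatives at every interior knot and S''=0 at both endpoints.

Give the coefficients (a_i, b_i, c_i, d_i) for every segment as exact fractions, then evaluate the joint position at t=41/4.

Δ: Δ0=1/3, Δ1=1/3, Δ2=-10, Δ3=2/3, Δ4=-1
row 1: diag=12, rhs=0; c'=1/4, d'=0
row 2: denom=8−3·1/4=29/4; d'=(-62−3·0)/(29/4)=-248/29
row 3: denom=8−1·4/29=228/29; d'=(64−1·-248/29)/(228/29)=526/57
row 4: denom=8−3·29/76=521/76; d'=(-10−3·526/57)/(521/76)=-2864/521
back: M4=-2864/521
back: M3=526/57−29/76·-2864/521=17702/1563
back: M2=-248/29−4/29·17702/1563=-15808/1563
back: M1=0−1/4·-15808/1563=3952/1563
M: M0=0, M1=3952/1563, M2=-15808/1563, M3=17702/1563, M4=-2864/521, M5=0
seg 0: a=3, c=M0/2=0, d=(M1−M0)/(6·3)=1976/14067, b=Δ0−h0·(2M0+M1)/6=-485/521
seg 1: a=4, c=M1/2=1976/1563, d=(M2−M1)/(6·3)=-9880/14067, b=Δ1−h1·(2M1+M2)/6=1491/521
seg 2: a=5, c=M2/2=-7904/1563, d=(M3−M2)/(6·1)=5585/1563, b=Δ2−h2·(2M2+M3)/6=-4437/521
seg 3: a=-5, c=M3/2=8851/1563, d=(M4−M3)/(6·3)=-13147/14067, b=Δ3−h3·(2M3+M4)/6=-12364/1563
seg 4: a=-3, c=M4/2=-1432/521, d=(M5−M4)/(6·1)=1432/1563, b=Δ4−h4·(2M4+M5)/6=1301/1563
t_q=41/4 → seg 4, τ=1/4; S=-3+1301/1563·τ+-1432/521·τ²+1432/1563·τ³=-12293/4168

  seg 0: a=3 b=-485/521 c=0 d=1976/14067
  seg 1: a=4 b=1491/521 c=1976/1563 d=-9880/14067
  seg 2: a=5 b=-4437/521 c=-7904/1563 d=5585/1563
  seg 3: a=-5 b=-12364/1563 c=8851/1563 d=-13147/14067
  seg 4: a=-3 b=1301/1563 c=-1432/521 d=1432/1563
S(41/4) = -12293/4168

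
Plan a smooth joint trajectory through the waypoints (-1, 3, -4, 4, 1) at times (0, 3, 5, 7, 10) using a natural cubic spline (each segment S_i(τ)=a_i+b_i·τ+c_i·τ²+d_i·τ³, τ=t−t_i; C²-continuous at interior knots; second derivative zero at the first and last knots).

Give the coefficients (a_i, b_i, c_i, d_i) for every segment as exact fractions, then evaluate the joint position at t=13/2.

  seg 0: a=-1 b=643/180 c=0 d=-403/1620
  seg 1: a=3 b=-283/90 c=-403/180 d=371/360
  seg 2: a=-4 b=4/15 c=71/18 d=-187/180
  seg 3: a=4 b=161/45 c=-103/45 d=103/405
S(13/2) = 283/160

Δ: Δ0=4/3, Δ1=-7/2, Δ2=4, Δ3=-1
row 1: diag=10, rhs=-29; c'=1/5, d'=-29/10
row 2: denom=8−2·1/5=38/5; d'=(45−2·-29/10)/(38/5)=127/19
row 3: denom=10−2·5/19=180/19; d'=(-30−2·127/19)/(180/19)=-206/45
back: M3=-206/45
back: M2=127/19−5/19·-206/45=71/9
back: M1=-29/10−1/5·71/9=-403/90
M: M0=0, M1=-403/90, M2=71/9, M3=-206/45, M4=0
seg 0: a=-1, c=M0/2=0, d=(M1−M0)/(6·3)=-403/1620, b=Δ0−h0·(2M0+M1)/6=643/180
seg 1: a=3, c=M1/2=-403/180, d=(M2−M1)/(6·2)=371/360, b=Δ1−h1·(2M1+M2)/6=-283/90
seg 2: a=-4, c=M2/2=71/18, d=(M3−M2)/(6·2)=-187/180, b=Δ2−h2·(2M2+M3)/6=4/15
seg 3: a=4, c=M3/2=-103/45, d=(M4−M3)/(6·3)=103/405, b=Δ3−h3·(2M3+M4)/6=161/45
t_q=13/2 → seg 2, τ=3/2; S=-4+4/15·τ+71/18·τ²+-187/180·τ³=283/160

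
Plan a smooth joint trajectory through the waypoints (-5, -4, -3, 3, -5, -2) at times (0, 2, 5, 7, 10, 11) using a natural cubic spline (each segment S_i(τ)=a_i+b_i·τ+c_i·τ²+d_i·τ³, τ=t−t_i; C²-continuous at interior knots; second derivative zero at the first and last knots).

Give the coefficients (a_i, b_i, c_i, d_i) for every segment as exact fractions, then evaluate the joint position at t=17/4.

  seg 0: a=-5 b=10361/12282 c=0 d=-1055/12282
  seg 1: a=-4 b=-2299/12282 c=-1055/2047 d=8461/36846
  seg 2: a=-3 b=17935/6141 c=6351/4094 d=-18565/24564
  seg 3: a=3 b=346/6141 c=-6107/2047 d=4249/6141
  seg 4: a=-5 b=5143/6141 c=6640/2047 d=-6640/6141
S(17/4) = -1156715/262016

Δ: Δ0=1/2, Δ1=1/3, Δ2=3, Δ3=-8/3, Δ4=3
row 1: diag=10, rhs=-1; c'=3/10, d'=-1/10
row 2: denom=10−3·3/10=91/10; d'=(16−3·-1/10)/(91/10)=163/91
row 3: denom=10−2·20/91=870/91; d'=(-34−2·163/91)/(870/91)=-114/29
row 4: denom=8−3·91/290=2047/290; d'=(34−3·-114/29)/(2047/290)=13280/2047
back: M4=13280/2047
back: M3=-114/29−91/290·13280/2047=-12214/2047
back: M2=163/91−20/91·-12214/2047=6351/2047
back: M1=-1/10−3/10·6351/2047=-2110/2047
M: M0=0, M1=-2110/2047, M2=6351/2047, M3=-12214/2047, M4=13280/2047, M5=0
seg 0: a=-5, c=M0/2=0, d=(M1−M0)/(6·2)=-1055/12282, b=Δ0−h0·(2M0+M1)/6=10361/12282
seg 1: a=-4, c=M1/2=-1055/2047, d=(M2−M1)/(6·3)=8461/36846, b=Δ1−h1·(2M1+M2)/6=-2299/12282
seg 2: a=-3, c=M2/2=6351/4094, d=(M3−M2)/(6·2)=-18565/24564, b=Δ2−h2·(2M2+M3)/6=17935/6141
seg 3: a=3, c=M3/2=-6107/2047, d=(M4−M3)/(6·3)=4249/6141, b=Δ3−h3·(2M3+M4)/6=346/6141
seg 4: a=-5, c=M4/2=6640/2047, d=(M5−M4)/(6·1)=-6640/6141, b=Δ4−h4·(2M4+M5)/6=5143/6141
t_q=17/4 → seg 1, τ=9/4; S=-4+-2299/12282·τ+-1055/2047·τ²+8461/36846·τ³=-1156715/262016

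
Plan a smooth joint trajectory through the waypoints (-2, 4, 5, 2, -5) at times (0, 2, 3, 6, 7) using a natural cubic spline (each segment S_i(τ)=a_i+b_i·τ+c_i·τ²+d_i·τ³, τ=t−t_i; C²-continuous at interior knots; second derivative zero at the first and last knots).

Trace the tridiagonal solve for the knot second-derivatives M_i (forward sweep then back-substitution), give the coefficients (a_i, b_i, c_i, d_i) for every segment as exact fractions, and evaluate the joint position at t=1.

Δ: Δ0=3, Δ1=1, Δ2=-1, Δ3=-7
row 1: diag=6, rhs=-12; c'=1/6, d'=-2
row 2: denom=8−1·1/6=47/6; d'=(-12−1·-2)/(47/6)=-60/47
row 3: denom=8−3·18/47=322/47; d'=(-36−3·-60/47)/(322/47)=-108/23
back: M3=-108/23
back: M2=-60/47−18/47·-108/23=12/23
back: M1=-2−1/6·12/23=-48/23
M: M0=0, M1=-48/23, M2=12/23, M3=-108/23, M4=0
seg 0: a=-2, c=M0/2=0, d=(M1−M0)/(6·2)=-4/23, b=Δ0−h0·(2M0+M1)/6=85/23
seg 1: a=4, c=M1/2=-24/23, d=(M2−M1)/(6·1)=10/23, b=Δ1−h1·(2M1+M2)/6=37/23
seg 2: a=5, c=M2/2=6/23, d=(M3−M2)/(6·3)=-20/69, b=Δ2−h2·(2M2+M3)/6=19/23
seg 3: a=2, c=M3/2=-54/23, d=(M4−M3)/(6·1)=18/23, b=Δ3−h3·(2M3+M4)/6=-125/23
t_q=1 → seg 0, τ=1; S=-2+85/23·τ+0·τ²+-4/23·τ³=35/23

  seg 0: a=-2 b=85/23 c=0 d=-4/23
  seg 1: a=4 b=37/23 c=-24/23 d=10/23
  seg 2: a=5 b=19/23 c=6/23 d=-20/69
  seg 3: a=2 b=-125/23 c=-54/23 d=18/23
S(1) = 35/23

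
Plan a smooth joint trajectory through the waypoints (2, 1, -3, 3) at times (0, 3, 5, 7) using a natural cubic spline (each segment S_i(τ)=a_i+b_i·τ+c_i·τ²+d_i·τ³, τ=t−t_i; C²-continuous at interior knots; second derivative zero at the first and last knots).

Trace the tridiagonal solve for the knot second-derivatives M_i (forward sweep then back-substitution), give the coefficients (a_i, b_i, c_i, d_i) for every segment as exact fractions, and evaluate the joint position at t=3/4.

Δ: Δ0=-1/3, Δ1=-2, Δ2=3
row 1: diag=10, rhs=-10; c'=1/5, d'=-1
row 2: denom=8−2·1/5=38/5; d'=(30−2·-1)/(38/5)=80/19
back: M2=80/19
back: M1=-1−1/5·80/19=-35/19
M: M0=0, M1=-35/19, M2=80/19, M3=0
seg 0: a=2, c=M0/2=0, d=(M1−M0)/(6·3)=-35/342, b=Δ0−h0·(2M0+M1)/6=67/114
seg 1: a=1, c=M1/2=-35/38, d=(M2−M1)/(6·2)=115/228, b=Δ1−h1·(2M1+M2)/6=-124/57
seg 2: a=-3, c=M2/2=40/19, d=(M3−M2)/(6·2)=-20/57, b=Δ2−h2·(2M2+M3)/6=11/57
t_q=3/4 → seg 0, τ=3/4; S=2+67/114·τ+0·τ²+-35/342·τ³=5831/2432

  seg 0: a=2 b=67/114 c=0 d=-35/342
  seg 1: a=1 b=-124/57 c=-35/38 d=115/228
  seg 2: a=-3 b=11/57 c=40/19 d=-20/57
S(3/4) = 5831/2432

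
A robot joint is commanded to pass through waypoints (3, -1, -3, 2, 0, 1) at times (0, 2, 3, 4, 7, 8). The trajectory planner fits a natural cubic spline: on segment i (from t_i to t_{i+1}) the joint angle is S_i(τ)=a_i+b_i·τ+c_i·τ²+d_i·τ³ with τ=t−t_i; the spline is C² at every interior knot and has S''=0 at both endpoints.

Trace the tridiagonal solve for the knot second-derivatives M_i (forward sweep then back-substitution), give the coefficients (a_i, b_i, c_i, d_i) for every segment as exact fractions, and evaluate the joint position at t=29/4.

Δ: Δ0=-2, Δ1=-2, Δ2=5, Δ3=-2/3, Δ4=1
row 1: diag=6, rhs=0; c'=1/6, d'=0
row 2: denom=4−1·1/6=23/6; d'=(42−1·0)/(23/6)=252/23
row 3: denom=8−1·6/23=178/23; d'=(-34−1·252/23)/(178/23)=-517/89
row 4: denom=8−3·69/178=1217/178; d'=(10−3·-517/89)/(1217/178)=4882/1217
back: M4=4882/1217
back: M3=-517/89−69/178·4882/1217=-8962/1217
back: M2=252/23−6/23·-8962/1217=15672/1217
back: M1=0−1/6·15672/1217=-2612/1217
M: M0=0, M1=-2612/1217, M2=15672/1217, M3=-8962/1217, M4=4882/1217, M5=0
seg 0: a=3, c=M0/2=0, d=(M1−M0)/(6·2)=-653/3651, b=Δ0−h0·(2M0+M1)/6=-4690/3651
seg 1: a=-1, c=M1/2=-1306/1217, d=(M2−M1)/(6·1)=9142/3651, b=Δ1−h1·(2M1+M2)/6=-12526/3651
seg 2: a=-3, c=M2/2=7836/1217, d=(M3−M2)/(6·1)=-12317/3651, b=Δ2−h2·(2M2+M3)/6=7064/3651
seg 3: a=2, c=M3/2=-4481/1217, d=(M4−M3)/(6·3)=6922/10953, b=Δ3−h3·(2M3+M4)/6=17129/3651
seg 4: a=0, c=M4/2=2441/1217, d=(M5−M4)/(6·1)=-2441/3651, b=Δ4−h4·(2M4+M5)/6=-1231/3651
t_q=29/4 → seg 4, τ=1/4; S=0+-1231/3651·τ+2441/1217·τ²+-2441/3651·τ³=2385/77888

  seg 0: a=3 b=-4690/3651 c=0 d=-653/3651
  seg 1: a=-1 b=-12526/3651 c=-1306/1217 d=9142/3651
  seg 2: a=-3 b=7064/3651 c=7836/1217 d=-12317/3651
  seg 3: a=2 b=17129/3651 c=-4481/1217 d=6922/10953
  seg 4: a=0 b=-1231/3651 c=2441/1217 d=-2441/3651
S(29/4) = 2385/77888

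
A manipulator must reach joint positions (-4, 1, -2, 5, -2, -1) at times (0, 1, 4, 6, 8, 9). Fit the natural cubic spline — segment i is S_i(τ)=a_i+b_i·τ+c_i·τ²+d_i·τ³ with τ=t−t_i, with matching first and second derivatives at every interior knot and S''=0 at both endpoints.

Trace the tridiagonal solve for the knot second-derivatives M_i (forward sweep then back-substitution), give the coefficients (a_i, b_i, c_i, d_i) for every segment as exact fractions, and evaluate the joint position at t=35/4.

Δ: Δ0=5, Δ1=-1, Δ2=7/2, Δ3=-7/2, Δ4=1
row 1: diag=8, rhs=-36; c'=3/8, d'=-9/2
row 2: denom=10−3·3/8=71/8; d'=(27−3·-9/2)/(71/8)=324/71
row 3: denom=8−2·16/71=536/71; d'=(-42−2·324/71)/(536/71)=-1815/268
row 4: denom=6−2·71/268=733/134; d'=(27−2·-1815/268)/(733/134)=5433/733
back: M4=5433/733
back: M3=-1815/268−71/268·5433/733=-12807/1466
back: M2=324/71−16/71·-12807/1466=4788/733
back: M1=-9/2−3/8·4788/733=-5094/733
M: M0=0, M1=-5094/733, M2=4788/733, M3=-12807/1466, M4=5433/733, M5=0
seg 0: a=-4, c=M0/2=0, d=(M1−M0)/(6·1)=-849/733, b=Δ0−h0·(2M0+M1)/6=4514/733
seg 1: a=1, c=M1/2=-2547/733, d=(M2−M1)/(6·3)=549/733, b=Δ1−h1·(2M1+M2)/6=1967/733
seg 2: a=-2, c=M2/2=2394/733, d=(M3−M2)/(6·2)=-7461/5864, b=Δ2−h2·(2M2+M3)/6=1508/733
seg 3: a=5, c=M3/2=-12807/2932, d=(M4−M3)/(6·2)=7891/5864, b=Δ3−h3·(2M3+M4)/6=-215/1466
seg 4: a=-2, c=M4/2=5433/1466, d=(M5−M4)/(6·1)=-1811/1466, b=Δ4−h4·(2M4+M5)/6=-1078/733
t_q=35/4 → seg 4, τ=3/4; S=-2+-1078/733·τ+5433/1466·τ²+-1811/1466·τ³=-144445/93824

  seg 0: a=-4 b=4514/733 c=0 d=-849/733
  seg 1: a=1 b=1967/733 c=-2547/733 d=549/733
  seg 2: a=-2 b=1508/733 c=2394/733 d=-7461/5864
  seg 3: a=5 b=-215/1466 c=-12807/2932 d=7891/5864
  seg 4: a=-2 b=-1078/733 c=5433/1466 d=-1811/1466
S(35/4) = -144445/93824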